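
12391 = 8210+4181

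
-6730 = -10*673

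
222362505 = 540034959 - 317672454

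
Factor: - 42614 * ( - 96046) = 2^2*11^1*13^1*149^1*48023^1 = 4092904244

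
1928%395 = 348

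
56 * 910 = 50960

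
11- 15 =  - 4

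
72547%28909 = 14729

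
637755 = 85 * 7503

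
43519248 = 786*55368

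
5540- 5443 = 97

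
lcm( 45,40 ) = 360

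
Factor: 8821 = 8821^1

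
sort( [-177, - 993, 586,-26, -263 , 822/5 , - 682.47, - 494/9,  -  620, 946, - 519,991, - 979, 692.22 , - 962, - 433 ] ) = [-993,-979,  -  962,-682.47, - 620, - 519, - 433, - 263,-177, - 494/9 , -26,822/5,586, 692.22, 946,991]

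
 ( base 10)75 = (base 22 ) 39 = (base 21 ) 3C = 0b1001011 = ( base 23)36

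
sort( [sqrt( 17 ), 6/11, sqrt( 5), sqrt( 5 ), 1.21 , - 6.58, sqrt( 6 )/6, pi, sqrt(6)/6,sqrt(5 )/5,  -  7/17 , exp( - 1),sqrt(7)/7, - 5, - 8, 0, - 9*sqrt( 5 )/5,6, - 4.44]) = [ - 8, - 6.58, - 5, - 4.44, - 9* sqrt (5)/5, - 7/17, 0, exp ( - 1),  sqrt ( 7)/7, sqrt (6 )/6,sqrt( 6)/6, sqrt( 5 )/5,  6/11,1.21, sqrt( 5),sqrt( 5), pi,  sqrt( 17) , 6] 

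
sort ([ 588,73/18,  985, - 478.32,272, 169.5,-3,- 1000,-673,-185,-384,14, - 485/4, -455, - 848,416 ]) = [-1000, - 848,-673 , - 478.32,-455, -384,-185,-485/4 ,-3,73/18,14, 169.5,272, 416, 588,985 ] 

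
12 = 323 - 311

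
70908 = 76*933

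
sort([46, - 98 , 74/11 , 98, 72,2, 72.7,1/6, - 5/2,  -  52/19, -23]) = [- 98, - 23, -52/19, - 5/2, 1/6,2, 74/11,46,72, 72.7  ,  98] 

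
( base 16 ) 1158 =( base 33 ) 42i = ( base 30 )4S0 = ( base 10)4440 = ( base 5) 120230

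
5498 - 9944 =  - 4446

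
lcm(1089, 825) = 27225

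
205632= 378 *544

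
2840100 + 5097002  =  7937102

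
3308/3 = 3308/3 = 1102.67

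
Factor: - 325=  - 5^2*13^1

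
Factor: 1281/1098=2^ ( - 1 )*3^( -1 )* 7^1 =7/6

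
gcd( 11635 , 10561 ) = 179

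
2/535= 2/535 = 0.00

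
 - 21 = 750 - 771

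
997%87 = 40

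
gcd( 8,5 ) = 1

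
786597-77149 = 709448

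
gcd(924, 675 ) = 3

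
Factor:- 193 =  - 193^1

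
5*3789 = 18945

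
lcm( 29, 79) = 2291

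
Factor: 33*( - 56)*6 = - 2^4*3^2*7^1 * 11^1= - 11088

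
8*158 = 1264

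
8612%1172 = 408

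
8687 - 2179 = 6508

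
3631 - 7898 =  - 4267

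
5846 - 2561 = 3285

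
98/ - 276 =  - 49/138 = - 0.36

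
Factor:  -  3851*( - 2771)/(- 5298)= -2^( - 1 )* 3^(-1)*17^1 * 163^1*883^ ( - 1 )*3851^1 = -10671121/5298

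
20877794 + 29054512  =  49932306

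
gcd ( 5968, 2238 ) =746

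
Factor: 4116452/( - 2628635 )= - 2^2*5^( - 1)*525727^ (-1 )*1029113^1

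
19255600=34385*560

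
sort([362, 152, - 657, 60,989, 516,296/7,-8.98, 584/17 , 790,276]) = [ - 657, - 8.98, 584/17,296/7, 60,152,276,362, 516 , 790,989] 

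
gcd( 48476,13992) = 4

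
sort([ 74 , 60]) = [ 60, 74]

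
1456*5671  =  8256976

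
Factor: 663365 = 5^1*181^1*733^1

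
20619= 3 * 6873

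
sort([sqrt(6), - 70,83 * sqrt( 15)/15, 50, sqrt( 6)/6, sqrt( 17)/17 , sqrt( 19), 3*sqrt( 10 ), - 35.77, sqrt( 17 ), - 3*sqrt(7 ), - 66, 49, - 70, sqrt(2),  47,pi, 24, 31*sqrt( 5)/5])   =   [ - 70,  -  70, - 66 , - 35.77, - 3*sqrt(7),sqrt( 17) /17,sqrt( 6)/6, sqrt( 2),sqrt( 6),pi, sqrt ( 17 ), sqrt( 19), 3*sqrt( 10 ),  31*sqrt( 5 ) /5,  83 * sqrt( 15 )/15 , 24,47,49, 50 ]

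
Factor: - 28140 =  - 2^2*3^1*5^1*7^1*67^1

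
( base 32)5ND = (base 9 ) 8041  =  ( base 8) 13355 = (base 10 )5869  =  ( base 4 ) 1123231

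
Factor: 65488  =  2^4 * 4093^1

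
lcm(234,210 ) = 8190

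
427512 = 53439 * 8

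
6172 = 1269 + 4903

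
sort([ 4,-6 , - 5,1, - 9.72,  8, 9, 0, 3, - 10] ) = [-10, - 9.72,-6, - 5, 0, 1, 3,4, 8, 9]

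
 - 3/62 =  - 3/62 = - 0.05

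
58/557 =58/557 = 0.10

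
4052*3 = 12156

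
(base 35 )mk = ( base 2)1100010110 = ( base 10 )790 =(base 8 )1426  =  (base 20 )1JA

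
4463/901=4+859/901=4.95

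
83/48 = 83/48 = 1.73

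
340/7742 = 170/3871 = 0.04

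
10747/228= 10747/228 = 47.14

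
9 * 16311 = 146799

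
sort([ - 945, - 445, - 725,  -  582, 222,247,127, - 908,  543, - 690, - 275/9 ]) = [ - 945, - 908 , - 725, - 690, - 582,-445,-275/9, 127, 222, 247, 543 ] 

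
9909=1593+8316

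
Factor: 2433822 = 2^1 * 3^1*17^1*107^1*223^1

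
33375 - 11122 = 22253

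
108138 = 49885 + 58253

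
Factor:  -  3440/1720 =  - 2 = - 2^1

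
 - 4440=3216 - 7656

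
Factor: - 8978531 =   -  37^1*227^1* 1069^1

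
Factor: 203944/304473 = 2^3 * 3^( - 1 )*53^1*211^ (  -  1)=424/633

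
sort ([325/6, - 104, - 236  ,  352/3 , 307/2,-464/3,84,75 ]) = [ - 236, - 464/3,-104,325/6, 75, 84,352/3 , 307/2]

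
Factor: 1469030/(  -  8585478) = -734515/4292739 =- 3^ (- 2 )*5^1*11^(-1)*41^1*131^(- 1 )*331^(-1)*3583^1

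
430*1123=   482890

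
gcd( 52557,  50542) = 1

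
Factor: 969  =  3^1 * 17^1*19^1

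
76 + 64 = 140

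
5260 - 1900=3360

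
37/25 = 1 + 12/25 =1.48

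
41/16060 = 41/16060 = 0.00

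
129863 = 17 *7639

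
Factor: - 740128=-2^5*101^1*229^1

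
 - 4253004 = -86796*49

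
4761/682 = 6 + 669/682  =  6.98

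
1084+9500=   10584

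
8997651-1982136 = 7015515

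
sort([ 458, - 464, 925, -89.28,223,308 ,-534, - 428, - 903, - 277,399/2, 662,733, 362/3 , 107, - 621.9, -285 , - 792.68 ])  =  [ - 903, -792.68,-621.9, - 534,-464, - 428,-285, - 277, - 89.28, 107, 362/3,399/2,223,308, 458,662,  733, 925]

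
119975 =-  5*( - 23995 ) 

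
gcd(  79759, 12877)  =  1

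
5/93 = 5/93 = 0.05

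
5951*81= 482031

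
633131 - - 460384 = 1093515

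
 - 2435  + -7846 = -10281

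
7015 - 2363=4652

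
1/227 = 1/227 = 0.00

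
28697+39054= 67751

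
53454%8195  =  4284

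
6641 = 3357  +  3284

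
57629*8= 461032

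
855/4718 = 855/4718 = 0.18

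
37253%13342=10569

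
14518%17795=14518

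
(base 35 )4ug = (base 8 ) 13516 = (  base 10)5966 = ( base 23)B69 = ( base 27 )84q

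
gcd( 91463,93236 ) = 1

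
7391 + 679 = 8070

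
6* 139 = 834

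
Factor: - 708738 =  - 2^1*3^1*19^1 * 6217^1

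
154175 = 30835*5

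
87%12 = 3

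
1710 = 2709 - 999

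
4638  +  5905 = 10543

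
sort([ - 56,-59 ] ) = [ - 59,-56] 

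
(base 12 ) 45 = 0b110101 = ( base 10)53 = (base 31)1M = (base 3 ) 1222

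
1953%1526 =427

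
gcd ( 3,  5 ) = 1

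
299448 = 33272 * 9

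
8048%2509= 521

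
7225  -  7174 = 51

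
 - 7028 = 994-8022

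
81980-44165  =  37815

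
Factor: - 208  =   - 2^4*13^1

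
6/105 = 2/35 = 0.06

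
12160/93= 130 + 70/93  =  130.75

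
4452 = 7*636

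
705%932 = 705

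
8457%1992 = 489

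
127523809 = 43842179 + 83681630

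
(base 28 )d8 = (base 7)1041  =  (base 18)12c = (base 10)372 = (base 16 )174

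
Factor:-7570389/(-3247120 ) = 2^( - 4 ) * 3^1*5^ (-1)*17^1*37^( - 1)*1097^( - 1)*148439^1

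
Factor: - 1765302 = - 2^1 * 3^1 * 7^1*11^1* 3821^1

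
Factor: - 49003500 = - 2^2*3^1*5^3*7^1  *  13^1*359^1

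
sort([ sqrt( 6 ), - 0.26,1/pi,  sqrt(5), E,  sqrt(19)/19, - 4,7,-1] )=[ - 4 ,- 1,- 0.26, sqrt( 19)/19,1/pi,sqrt( 5),sqrt( 6 ),E,7]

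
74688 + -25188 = 49500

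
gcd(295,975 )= 5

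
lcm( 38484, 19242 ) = 38484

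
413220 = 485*852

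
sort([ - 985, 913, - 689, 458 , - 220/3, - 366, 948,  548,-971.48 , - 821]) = [ - 985, - 971.48, - 821,-689,-366, - 220/3, 458, 548, 913,948 ]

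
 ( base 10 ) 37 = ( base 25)1C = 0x25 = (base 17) 23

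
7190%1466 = 1326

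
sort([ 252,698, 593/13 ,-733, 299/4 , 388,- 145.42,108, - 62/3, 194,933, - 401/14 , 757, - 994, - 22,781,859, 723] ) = [ - 994,  -  733, - 145.42 , - 401/14, - 22, - 62/3, 593/13,  299/4,  108, 194,252, 388,698, 723,757, 781, 859, 933 ]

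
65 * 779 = 50635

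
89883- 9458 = 80425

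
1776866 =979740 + 797126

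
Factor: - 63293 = - 167^1*379^1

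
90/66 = 1 + 4/11=1.36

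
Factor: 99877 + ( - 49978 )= 49899 = 3^1 * 16633^1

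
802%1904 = 802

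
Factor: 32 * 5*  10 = 1600 = 2^6*5^2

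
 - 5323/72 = - 5323/72 = -73.93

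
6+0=6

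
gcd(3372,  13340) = 4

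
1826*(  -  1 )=-1826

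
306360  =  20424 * 15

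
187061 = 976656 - 789595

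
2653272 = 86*30852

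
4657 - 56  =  4601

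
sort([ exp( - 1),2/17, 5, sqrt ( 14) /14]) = [ 2/17, sqrt ( 14) /14,exp( - 1), 5 ] 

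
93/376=93/376 =0.25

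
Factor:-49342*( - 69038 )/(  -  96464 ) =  - 851618249/24116 = -  2^( - 2 )*6029^(-1 ) * 24671^1*34519^1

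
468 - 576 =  - 108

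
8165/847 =8165/847 = 9.64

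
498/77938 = 249/38969 = 0.01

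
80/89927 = 80/89927  =  0.00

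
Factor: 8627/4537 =13^( - 1)*349^( - 1 )*8627^1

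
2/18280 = 1/9140 = 0.00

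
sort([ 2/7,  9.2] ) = [2/7, 9.2 ] 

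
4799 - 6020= -1221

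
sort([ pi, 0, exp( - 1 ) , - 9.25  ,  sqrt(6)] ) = [ - 9.25, 0, exp( - 1), sqrt( 6) , pi] 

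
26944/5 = 26944/5 = 5388.80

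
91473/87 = 30491/29 = 1051.41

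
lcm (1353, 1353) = 1353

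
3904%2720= 1184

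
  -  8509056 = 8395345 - 16904401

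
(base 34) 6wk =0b1111101101100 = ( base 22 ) gde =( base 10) 8044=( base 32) 7RC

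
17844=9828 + 8016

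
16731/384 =43+73/128=43.57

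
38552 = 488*79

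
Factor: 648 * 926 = 2^4*3^4*463^1 = 600048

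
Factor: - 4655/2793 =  - 3^( - 1)*5^1= - 5/3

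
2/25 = 2/25 = 0.08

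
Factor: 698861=479^1 * 1459^1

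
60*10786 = 647160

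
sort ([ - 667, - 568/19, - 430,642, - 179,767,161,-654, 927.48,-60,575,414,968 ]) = [ - 667, - 654, - 430, - 179,-60, - 568/19,161, 414,575 , 642,767,927.48, 968 ] 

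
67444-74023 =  - 6579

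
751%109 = 97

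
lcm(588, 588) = 588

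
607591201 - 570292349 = 37298852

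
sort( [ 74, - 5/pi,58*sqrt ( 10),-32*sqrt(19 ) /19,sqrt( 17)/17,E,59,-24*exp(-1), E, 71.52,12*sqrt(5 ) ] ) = [- 24 * exp( - 1 ), - 32*sqrt( 19)/19, - 5/pi,sqrt( 17)/17,E,E, 12*sqrt( 5), 59,71.52 , 74, 58*sqrt( 10) ]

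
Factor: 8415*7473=62885295 = 3^3*5^1*11^1 * 17^1 * 47^1*53^1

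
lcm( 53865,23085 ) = 161595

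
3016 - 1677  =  1339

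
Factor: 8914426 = 2^1*17^1*29^1*9041^1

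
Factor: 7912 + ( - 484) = 2^2*3^1  *  619^1 = 7428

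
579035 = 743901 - 164866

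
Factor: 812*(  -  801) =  - 650412 = - 2^2*3^2*7^1*29^1*89^1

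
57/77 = 57/77=0.74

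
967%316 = 19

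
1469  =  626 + 843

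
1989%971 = 47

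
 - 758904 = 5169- 764073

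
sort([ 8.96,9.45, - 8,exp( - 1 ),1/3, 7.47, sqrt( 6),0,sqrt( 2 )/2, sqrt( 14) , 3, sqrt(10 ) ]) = [ - 8, 0, 1/3,exp(-1),sqrt( 2) /2, sqrt( 6) , 3, sqrt(10 ),sqrt( 14),7.47,8.96,9.45] 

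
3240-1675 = 1565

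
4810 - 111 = 4699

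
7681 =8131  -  450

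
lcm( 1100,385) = 7700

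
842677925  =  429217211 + 413460714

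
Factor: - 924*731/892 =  - 3^1 * 7^1* 11^1* 17^1*43^1 * 223^ ( - 1) = -168861/223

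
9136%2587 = 1375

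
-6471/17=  -6471/17 = - 380.65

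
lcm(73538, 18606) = 1544298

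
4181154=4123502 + 57652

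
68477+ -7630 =60847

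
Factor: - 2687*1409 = - 3785983 =- 1409^1*2687^1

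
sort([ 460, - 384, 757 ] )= [ - 384,460,  757 ]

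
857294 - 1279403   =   - 422109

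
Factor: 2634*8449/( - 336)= - 529873/8 = - 2^( - 3)*  17^1 * 71^1*439^1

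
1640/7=1640/7 = 234.29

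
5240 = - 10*( - 524)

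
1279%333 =280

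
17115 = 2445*7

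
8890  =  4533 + 4357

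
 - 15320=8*( - 1915 ) 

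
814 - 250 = 564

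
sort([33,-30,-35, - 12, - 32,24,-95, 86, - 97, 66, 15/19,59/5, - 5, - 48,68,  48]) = [ - 97, - 95 ,-48, - 35 , - 32,  -  30,-12, - 5,15/19,59/5,  24, 33,48, 66, 68 , 86 ] 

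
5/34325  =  1/6865= 0.00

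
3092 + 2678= 5770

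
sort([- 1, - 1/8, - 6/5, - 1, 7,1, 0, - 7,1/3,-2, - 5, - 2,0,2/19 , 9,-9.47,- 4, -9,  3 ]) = [ - 9.47, - 9, - 7, - 5, - 4, - 2, - 2, - 6/5,-1, - 1,- 1/8, 0, 0, 2/19, 1/3, 1,3, 7, 9]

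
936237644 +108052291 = 1044289935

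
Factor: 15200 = 2^5 *5^2  *  19^1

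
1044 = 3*348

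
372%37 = 2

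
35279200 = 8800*4009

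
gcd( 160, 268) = 4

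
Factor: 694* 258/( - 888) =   -  2^( - 1) * 37^( - 1)*43^1*347^1 = - 14921/74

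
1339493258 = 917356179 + 422137079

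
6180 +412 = 6592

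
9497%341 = 290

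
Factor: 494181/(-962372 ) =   -  2^(-2)*3^4*47^( - 1) * 5119^( - 1)*6101^1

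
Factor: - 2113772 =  - 2^2*61^1*8663^1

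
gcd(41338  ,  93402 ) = 2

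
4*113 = 452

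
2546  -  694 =1852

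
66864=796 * 84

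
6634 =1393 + 5241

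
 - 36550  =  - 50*731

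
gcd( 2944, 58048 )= 64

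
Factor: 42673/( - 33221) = -307/239 = -239^ ( - 1)*307^1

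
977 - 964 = 13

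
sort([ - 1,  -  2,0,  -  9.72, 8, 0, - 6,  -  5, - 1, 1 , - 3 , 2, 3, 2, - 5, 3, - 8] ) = [ - 9.72, - 8,-6, - 5, - 5, - 3, - 2, - 1, -1,0, 0, 1,2, 2  ,  3 , 3, 8] 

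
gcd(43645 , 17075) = 5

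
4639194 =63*73638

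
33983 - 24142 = 9841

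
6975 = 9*775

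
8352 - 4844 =3508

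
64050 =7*9150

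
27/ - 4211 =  -27/4211  =  - 0.01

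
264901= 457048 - 192147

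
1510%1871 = 1510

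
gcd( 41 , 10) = 1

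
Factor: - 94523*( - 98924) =2^2*7^1*11^1*13^1*661^1* 3533^1 = 9350593252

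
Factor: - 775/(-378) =2^( - 1 ) * 3^( - 3) * 5^2*7^(-1)*31^1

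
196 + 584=780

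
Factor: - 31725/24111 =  - 5^2 * 19^(-1 )=   - 25/19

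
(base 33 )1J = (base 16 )34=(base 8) 64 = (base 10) 52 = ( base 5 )202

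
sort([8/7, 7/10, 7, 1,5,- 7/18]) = [ -7/18,  7/10, 1, 8/7, 5, 7] 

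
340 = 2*170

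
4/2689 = 4/2689= 0.00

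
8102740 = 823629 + 7279111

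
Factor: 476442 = 2^1 * 3^4*17^1*173^1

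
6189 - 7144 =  - 955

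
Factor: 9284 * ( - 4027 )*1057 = - 2^2*7^1*11^1*151^1*211^1*4027^1 = - 39517708076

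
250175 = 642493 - 392318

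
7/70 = 1/10 = 0.10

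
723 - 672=51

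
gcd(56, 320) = 8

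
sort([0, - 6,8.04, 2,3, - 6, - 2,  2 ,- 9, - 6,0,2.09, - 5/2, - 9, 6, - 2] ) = [ - 9, - 9,-6, - 6, - 6, - 5/2,-2, - 2, 0, 0, 2, 2 , 2.09,  3,  6, 8.04]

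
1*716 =716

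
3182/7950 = 1591/3975 = 0.40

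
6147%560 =547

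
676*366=247416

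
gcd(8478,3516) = 6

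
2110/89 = 2110/89= 23.71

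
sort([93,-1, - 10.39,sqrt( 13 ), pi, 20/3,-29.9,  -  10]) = [  -  29.9, - 10.39,-10,  -  1,pi,sqrt(13 ),20/3,93]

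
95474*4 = 381896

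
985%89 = 6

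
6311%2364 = 1583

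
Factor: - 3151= - 23^1 * 137^1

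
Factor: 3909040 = 2^4*5^1*131^1*373^1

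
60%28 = 4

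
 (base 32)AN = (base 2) 101010111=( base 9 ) 421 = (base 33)ad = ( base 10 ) 343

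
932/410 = 466/205 = 2.27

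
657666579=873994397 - 216327818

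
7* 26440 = 185080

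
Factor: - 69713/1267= -23^1 * 181^ ( - 1)*433^1 = - 9959/181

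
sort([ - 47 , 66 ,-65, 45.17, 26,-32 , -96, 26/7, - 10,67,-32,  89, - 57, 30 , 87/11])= [ - 96, - 65,  -  57, - 47, - 32, -32, - 10,  26/7, 87/11, 26, 30,45.17,66, 67, 89 ]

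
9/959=9/959 = 0.01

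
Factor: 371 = 7^1*53^1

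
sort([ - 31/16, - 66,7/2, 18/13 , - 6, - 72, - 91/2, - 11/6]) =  [ -72, - 66, - 91/2,-6,- 31/16, - 11/6, 18/13,7/2]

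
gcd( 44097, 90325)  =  1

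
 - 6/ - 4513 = 6/4513 = 0.00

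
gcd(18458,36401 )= 1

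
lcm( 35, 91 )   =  455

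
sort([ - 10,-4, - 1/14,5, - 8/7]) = [ - 10,-4, - 8/7, - 1/14 , 5]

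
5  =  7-2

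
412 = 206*2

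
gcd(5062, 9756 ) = 2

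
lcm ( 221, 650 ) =11050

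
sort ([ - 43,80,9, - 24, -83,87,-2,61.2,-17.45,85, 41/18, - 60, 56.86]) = [ -83, - 60, - 43, - 24,-17.45, - 2, 41/18,9, 56.86,61.2,80, 85, 87]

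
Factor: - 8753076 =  - 2^2*3^3*81047^1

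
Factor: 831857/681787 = 13^1*61^1* 1049^1*681787^ (  -  1 )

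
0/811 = 0 = 0.00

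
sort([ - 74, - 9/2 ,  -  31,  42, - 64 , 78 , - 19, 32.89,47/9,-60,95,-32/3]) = [-74,- 64 , - 60, - 31, - 19,-32/3, - 9/2, 47/9, 32.89, 42,  78,  95]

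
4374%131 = 51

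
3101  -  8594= - 5493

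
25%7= 4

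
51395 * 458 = 23538910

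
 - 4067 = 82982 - 87049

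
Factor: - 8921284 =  - 2^2*97^1*22993^1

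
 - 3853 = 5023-8876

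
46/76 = 23/38 = 0.61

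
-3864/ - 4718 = 276/337= 0.82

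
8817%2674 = 795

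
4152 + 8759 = 12911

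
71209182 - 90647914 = -19438732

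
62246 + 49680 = 111926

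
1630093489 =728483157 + 901610332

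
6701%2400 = 1901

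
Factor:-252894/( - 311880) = 373/460  =  2^( - 2) *5^(-1) * 23^(-1 )*373^1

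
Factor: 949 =13^1*73^1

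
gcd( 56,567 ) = 7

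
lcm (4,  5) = 20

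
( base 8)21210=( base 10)8840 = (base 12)5148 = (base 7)34526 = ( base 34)7m0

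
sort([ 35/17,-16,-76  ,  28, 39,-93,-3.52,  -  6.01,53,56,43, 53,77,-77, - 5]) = [-93,-77, - 76,-16,-6.01, - 5,- 3.52, 35/17,28,39, 43,53,53,56,77 ] 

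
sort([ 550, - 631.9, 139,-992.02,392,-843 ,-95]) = [ - 992.02, - 843,-631.9, - 95, 139, 392, 550]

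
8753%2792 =377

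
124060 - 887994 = -763934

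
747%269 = 209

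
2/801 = 2/801= 0.00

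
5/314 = 5/314= 0.02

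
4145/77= 4145/77 = 53.83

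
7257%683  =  427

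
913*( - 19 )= -17347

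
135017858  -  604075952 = - 469058094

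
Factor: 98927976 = 2^3 * 3^1 *7^1* 263^1*2239^1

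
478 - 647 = -169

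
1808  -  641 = 1167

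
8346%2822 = 2702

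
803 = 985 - 182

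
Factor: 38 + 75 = 113^1 = 113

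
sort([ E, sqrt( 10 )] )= [ E,sqrt( 10 )]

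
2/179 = 2/179= 0.01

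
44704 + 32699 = 77403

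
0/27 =0=0.00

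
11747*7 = 82229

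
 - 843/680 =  - 843/680 = - 1.24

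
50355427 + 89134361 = 139489788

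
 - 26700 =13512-40212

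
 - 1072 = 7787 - 8859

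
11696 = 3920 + 7776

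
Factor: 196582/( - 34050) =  - 3^( - 1 )* 5^( - 2)*433^1 = - 433/75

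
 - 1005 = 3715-4720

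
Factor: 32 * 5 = 160=2^5*5^1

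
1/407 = 1/407= 0.00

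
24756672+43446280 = 68202952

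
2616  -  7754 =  - 5138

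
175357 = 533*329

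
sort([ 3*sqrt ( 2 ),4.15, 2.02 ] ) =[ 2.02,4.15,3*sqrt( 2 ) ]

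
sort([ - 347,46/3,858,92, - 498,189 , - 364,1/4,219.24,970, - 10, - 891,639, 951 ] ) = [ - 891, - 498, - 364, - 347, - 10, 1/4, 46/3,92, 189,219.24 , 639  ,  858,951,  970]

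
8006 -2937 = 5069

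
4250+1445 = 5695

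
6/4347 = 2/1449 = 0.00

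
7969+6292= 14261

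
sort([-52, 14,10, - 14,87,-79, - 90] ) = [-90 ,  -  79 ,  -  52, -14, 10, 14, 87]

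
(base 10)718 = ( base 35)KI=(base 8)1316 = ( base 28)PI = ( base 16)2ce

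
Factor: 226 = 2^1* 113^1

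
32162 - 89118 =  - 56956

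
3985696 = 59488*67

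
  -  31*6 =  - 186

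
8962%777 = 415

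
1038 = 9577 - 8539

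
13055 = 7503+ 5552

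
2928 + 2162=5090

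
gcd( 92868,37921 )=1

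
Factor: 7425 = 3^3*5^2*11^1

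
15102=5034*3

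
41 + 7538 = 7579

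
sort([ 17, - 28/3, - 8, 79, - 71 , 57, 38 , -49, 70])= [ - 71, - 49,-28/3, - 8,17,  38, 57, 70,79]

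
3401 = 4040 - 639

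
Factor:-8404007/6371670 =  - 2^ ( - 1) * 3^( - 1)*5^(-1 ) * 31^1*163^( - 1) * 1303^( - 1 )*271097^1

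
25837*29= 749273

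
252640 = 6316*40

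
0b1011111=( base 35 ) 2P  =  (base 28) 3b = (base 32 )2v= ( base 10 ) 95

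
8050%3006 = 2038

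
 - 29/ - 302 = 29/302 = 0.10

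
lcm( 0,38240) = 0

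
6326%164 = 94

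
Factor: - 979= - 11^1*89^1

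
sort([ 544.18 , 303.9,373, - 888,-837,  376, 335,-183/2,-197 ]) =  [ - 888,-837, - 197 , - 183/2,303.9,335,373,  376,544.18 ] 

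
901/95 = 9 + 46/95  =  9.48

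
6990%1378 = 100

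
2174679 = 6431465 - 4256786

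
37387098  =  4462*8379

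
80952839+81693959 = 162646798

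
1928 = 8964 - 7036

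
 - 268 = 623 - 891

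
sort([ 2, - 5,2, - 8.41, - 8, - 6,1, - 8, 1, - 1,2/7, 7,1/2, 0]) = [ - 8.41, - 8 , - 8, - 6, - 5, - 1,0,  2/7 , 1/2 , 1 , 1,  2,2,  7]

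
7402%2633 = 2136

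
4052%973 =160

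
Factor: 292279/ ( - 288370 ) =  - 2^( - 1 )*5^(  -  1) *13^1*22483^1*28837^(- 1 ) 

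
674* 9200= 6200800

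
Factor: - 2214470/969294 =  - 1107235/484647  =  - 3^(-1 )*5^1*73^( - 1 )*2213^( - 1 )*221447^1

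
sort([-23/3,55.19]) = [ - 23/3, 55.19]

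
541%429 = 112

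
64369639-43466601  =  20903038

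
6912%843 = 168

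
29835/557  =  29835/557 = 53.56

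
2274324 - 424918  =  1849406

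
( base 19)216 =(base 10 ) 747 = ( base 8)1353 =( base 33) ml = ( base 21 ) 1EC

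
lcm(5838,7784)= 23352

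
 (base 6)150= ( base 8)102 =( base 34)1W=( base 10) 66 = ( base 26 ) 2e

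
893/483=893/483 = 1.85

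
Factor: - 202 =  - 2^1 * 101^1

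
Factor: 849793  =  7^1*73^1*1663^1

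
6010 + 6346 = 12356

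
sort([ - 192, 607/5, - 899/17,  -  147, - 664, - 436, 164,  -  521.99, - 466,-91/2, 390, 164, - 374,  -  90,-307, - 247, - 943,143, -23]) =[ - 943, - 664,-521.99, - 466,-436, -374, - 307,  -  247, - 192,  -  147,  -  90, - 899/17,-91/2,  -  23,607/5,  143,164, 164, 390]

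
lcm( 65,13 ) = 65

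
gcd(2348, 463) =1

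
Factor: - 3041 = - 3041^1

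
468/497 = 468/497 = 0.94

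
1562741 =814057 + 748684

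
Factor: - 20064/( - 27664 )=2^1*3^1*7^( - 1)*11^1*13^(  -  1 )  =  66/91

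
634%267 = 100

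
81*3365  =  272565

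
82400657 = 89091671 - 6691014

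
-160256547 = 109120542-269377089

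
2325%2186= 139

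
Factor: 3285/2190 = 3/2 = 2^( - 1)*3^1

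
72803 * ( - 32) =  - 2329696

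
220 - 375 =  - 155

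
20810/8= 10405/4  =  2601.25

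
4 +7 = 11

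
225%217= 8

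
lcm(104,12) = 312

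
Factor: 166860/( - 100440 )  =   - 2^(-1)*31^( - 1 )*103^1 = - 103/62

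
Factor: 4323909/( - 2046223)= - 3^1 * 181^1*7963^1 *2046223^(- 1)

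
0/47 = 0= 0.00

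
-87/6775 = - 87/6775 = -  0.01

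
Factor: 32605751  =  67^1*486653^1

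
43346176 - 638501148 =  - 595154972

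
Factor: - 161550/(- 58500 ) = 359/130 = 2^( - 1 ) *5^( - 1)*13^ ( - 1)*359^1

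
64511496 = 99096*651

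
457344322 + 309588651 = 766932973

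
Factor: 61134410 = 2^1*5^1*491^1*12451^1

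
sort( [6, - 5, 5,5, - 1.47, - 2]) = [-5, - 2, - 1.47,  5,5, 6]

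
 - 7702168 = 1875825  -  9577993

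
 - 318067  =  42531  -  360598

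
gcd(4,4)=4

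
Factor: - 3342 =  - 2^1*3^1*557^1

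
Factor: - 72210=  - 2^1*3^1*5^1 *29^1*83^1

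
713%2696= 713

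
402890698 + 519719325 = 922610023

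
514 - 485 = 29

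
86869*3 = 260607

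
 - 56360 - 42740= -99100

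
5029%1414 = 787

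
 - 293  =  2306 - 2599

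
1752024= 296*5919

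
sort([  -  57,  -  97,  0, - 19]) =[ - 97, - 57,-19,0] 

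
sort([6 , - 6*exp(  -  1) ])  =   [ - 6*exp( - 1), 6] 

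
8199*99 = 811701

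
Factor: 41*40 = 2^3*5^1*41^1 = 1640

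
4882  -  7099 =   -  2217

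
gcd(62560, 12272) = 16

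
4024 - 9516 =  - 5492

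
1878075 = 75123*25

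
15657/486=5219/162= 32.22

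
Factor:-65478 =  - 2^1*3^1*7^1*1559^1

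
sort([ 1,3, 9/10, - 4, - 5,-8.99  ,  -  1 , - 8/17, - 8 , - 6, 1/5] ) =[ - 8.99, - 8 , - 6, - 5, - 4,  -  1, - 8/17,1/5, 9/10,1,3 ]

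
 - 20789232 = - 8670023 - 12119209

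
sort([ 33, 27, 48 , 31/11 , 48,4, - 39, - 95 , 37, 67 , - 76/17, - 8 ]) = [ - 95,  -  39, - 8, - 76/17 , 31/11 , 4,  27, 33, 37,48,48, 67]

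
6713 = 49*137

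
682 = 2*341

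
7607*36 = 273852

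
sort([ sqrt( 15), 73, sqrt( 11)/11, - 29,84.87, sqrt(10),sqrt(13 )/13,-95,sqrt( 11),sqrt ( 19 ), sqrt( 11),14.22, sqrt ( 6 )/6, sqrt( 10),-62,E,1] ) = [ - 95, - 62, - 29, sqrt(13)/13,sqrt( 11)/11,sqrt ( 6)/6,1,E,sqrt(10 ), sqrt( 10), sqrt( 11),sqrt( 11), sqrt( 15),sqrt( 19), 14.22, 73,84.87] 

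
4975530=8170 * 609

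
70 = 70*1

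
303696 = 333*912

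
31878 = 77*414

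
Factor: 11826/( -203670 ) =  - 3^2*5^(  -  1)*31^( - 1) = -9/155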